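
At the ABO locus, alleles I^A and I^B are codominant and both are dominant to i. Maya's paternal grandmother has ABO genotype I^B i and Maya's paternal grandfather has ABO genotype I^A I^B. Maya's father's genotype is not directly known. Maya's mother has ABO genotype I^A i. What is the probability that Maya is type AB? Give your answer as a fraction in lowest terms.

1/4

Maya's father's ABO genotype from I^B i × I^A I^B: 1/4 I^A I^B, 1/4 I^A i, 1/4 I^B I^B, 1/4 I^B i.
Crossing each possibility with the mother I^A i and summing P(type AB): 1/4·1/4 + 1/4·0 + 1/4·1/2 + 1/4·1/4 = 1/4.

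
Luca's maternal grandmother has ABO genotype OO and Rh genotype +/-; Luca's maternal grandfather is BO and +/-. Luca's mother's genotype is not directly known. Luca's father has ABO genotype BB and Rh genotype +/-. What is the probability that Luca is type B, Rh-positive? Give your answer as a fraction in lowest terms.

Luca's mother's ABO genotype from OO × BO: 1/2 BO, 1/2 OO.
Crossing each possibility with the father BB and summing P(type B): 1/2·1 + 1/2·1 = 1.
Similarly for Rh via the mother's Rh distribution: P(Rh+) = 3/4.
Independent loci: 1 × 3/4 = 3/4.

3/4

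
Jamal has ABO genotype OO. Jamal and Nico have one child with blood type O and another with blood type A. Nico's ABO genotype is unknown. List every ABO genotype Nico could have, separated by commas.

AO

For each candidate genotype of Nico, check whether crossing it with OO can produce every observed child phenotype.
  AA → possible child types {A} ✗
  AB → possible child types {A, B} ✗
  AO → possible child types {O, A} ✓
  BB → possible child types {B} ✗
  BO → possible child types {O, B} ✗
  OO → possible child types {O} ✗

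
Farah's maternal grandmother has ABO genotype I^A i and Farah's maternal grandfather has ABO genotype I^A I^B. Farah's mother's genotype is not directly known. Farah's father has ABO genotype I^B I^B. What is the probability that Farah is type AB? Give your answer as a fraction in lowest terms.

1/2

Farah's mother's ABO genotype from I^A i × I^A I^B: 1/4 I^A I^A, 1/4 I^A I^B, 1/4 I^A i, 1/4 I^B i.
Crossing each possibility with the father I^B I^B and summing P(type AB): 1/4·1 + 1/4·1/2 + 1/4·1/2 + 1/4·0 = 1/2.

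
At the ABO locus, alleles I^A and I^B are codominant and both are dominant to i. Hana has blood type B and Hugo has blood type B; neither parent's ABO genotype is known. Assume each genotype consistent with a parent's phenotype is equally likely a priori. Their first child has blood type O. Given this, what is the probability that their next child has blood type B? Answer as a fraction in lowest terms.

3/4

Possible genotypes: Hana ∈ {I^B I^B, I^B i}; Hugo ∈ {I^B I^B, I^B i}.
Weight each parental genotype pair by prior × P(type-O child):
  I^B i × I^B i: posterior weight 1; P(next child type B) = 3/4.
Weighted sum = 3/4.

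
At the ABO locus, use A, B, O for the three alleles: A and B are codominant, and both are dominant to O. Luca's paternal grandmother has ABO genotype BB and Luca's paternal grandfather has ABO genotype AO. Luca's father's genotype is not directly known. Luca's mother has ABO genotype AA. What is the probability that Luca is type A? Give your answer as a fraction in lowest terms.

1/2

Luca's father's ABO genotype from BB × AO: 1/2 AB, 1/2 BO.
Crossing each possibility with the mother AA and summing P(type A): 1/2·1/2 + 1/2·1/2 = 1/2.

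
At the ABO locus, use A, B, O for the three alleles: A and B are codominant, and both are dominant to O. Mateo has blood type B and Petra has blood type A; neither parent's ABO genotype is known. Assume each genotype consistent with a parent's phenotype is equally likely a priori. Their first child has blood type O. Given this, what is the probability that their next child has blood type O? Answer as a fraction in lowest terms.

1/4

Possible genotypes: Mateo ∈ {BB, BO}; Petra ∈ {AA, AO}.
Weight each parental genotype pair by prior × P(type-O child):
  BO × AO: posterior weight 1; P(next child type O) = 1/4.
Weighted sum = 1/4.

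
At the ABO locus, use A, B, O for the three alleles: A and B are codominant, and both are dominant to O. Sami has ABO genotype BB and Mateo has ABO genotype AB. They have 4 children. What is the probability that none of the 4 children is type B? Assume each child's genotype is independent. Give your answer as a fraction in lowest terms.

1/16

ABO cross BB × AB → 1/2 B, 1/2 AB.
So P(type B) = 1/2 per child.
P(not type B) = 1/2 for one child; (1/2)^4 = 1/16.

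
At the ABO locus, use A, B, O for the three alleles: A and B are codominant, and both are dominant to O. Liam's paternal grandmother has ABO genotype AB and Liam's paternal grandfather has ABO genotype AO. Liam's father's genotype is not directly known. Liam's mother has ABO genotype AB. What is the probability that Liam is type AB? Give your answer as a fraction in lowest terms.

Liam's father's ABO genotype from AB × AO: 1/4 AA, 1/4 AB, 1/4 AO, 1/4 BO.
Crossing each possibility with the mother AB and summing P(type AB): 1/4·1/2 + 1/4·1/2 + 1/4·1/4 + 1/4·1/4 = 3/8.

3/8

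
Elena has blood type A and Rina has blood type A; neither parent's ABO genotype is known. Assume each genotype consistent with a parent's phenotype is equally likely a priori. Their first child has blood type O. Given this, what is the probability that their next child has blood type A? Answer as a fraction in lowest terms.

3/4

Possible genotypes: Elena ∈ {AA, AO}; Rina ∈ {AA, AO}.
Weight each parental genotype pair by prior × P(type-O child):
  AO × AO: posterior weight 1; P(next child type A) = 3/4.
Weighted sum = 3/4.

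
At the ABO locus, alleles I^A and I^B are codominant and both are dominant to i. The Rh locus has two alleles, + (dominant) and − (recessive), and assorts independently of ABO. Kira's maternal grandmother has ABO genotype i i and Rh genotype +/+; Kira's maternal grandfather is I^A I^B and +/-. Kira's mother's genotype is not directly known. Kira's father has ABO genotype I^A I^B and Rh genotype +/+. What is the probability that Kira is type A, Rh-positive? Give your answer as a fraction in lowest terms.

Kira's mother's ABO genotype from i i × I^A I^B: 1/2 I^A i, 1/2 I^B i.
Crossing each possibility with the father I^A I^B and summing P(type A): 1/2·1/2 + 1/2·1/4 = 3/8.
Similarly for Rh via the mother's Rh distribution: P(Rh+) = 1.
Independent loci: 3/8 × 1 = 3/8.

3/8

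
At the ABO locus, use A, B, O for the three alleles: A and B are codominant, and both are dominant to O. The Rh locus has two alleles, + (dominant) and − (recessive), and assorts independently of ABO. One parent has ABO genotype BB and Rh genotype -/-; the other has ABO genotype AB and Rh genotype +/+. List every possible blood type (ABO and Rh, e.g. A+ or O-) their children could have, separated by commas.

Gametes from BB × AB give offspring ABO genotypes AB, BB, i.e. phenotypes B, AB.
Rh cross -/- × +/+ → phenotypes Rh+.
Combining independently: B+, AB+.

B+, AB+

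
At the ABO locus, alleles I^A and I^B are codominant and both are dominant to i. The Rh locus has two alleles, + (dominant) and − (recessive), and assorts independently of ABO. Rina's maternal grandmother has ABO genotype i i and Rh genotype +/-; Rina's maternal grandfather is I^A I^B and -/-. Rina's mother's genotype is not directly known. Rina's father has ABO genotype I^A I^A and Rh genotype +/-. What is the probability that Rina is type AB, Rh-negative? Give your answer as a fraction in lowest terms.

Rina's mother's ABO genotype from i i × I^A I^B: 1/2 I^A i, 1/2 I^B i.
Crossing each possibility with the father I^A I^A and summing P(type AB): 1/2·0 + 1/2·1/2 = 1/4.
Similarly for Rh via the mother's Rh distribution: P(Rh-) = 3/8.
Independent loci: 1/4 × 3/8 = 3/32.

3/32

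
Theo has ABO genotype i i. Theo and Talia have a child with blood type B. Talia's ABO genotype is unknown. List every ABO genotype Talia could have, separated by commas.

For each candidate genotype of Talia, check whether crossing it with i i can produce every observed child phenotype.
  I^A I^A → possible child types {A} ✗
  I^A I^B → possible child types {A, B} ✓
  I^A i → possible child types {O, A} ✗
  I^B I^B → possible child types {B} ✓
  I^B i → possible child types {O, B} ✓
  i i → possible child types {O} ✗

I^A I^B, I^B I^B, I^B i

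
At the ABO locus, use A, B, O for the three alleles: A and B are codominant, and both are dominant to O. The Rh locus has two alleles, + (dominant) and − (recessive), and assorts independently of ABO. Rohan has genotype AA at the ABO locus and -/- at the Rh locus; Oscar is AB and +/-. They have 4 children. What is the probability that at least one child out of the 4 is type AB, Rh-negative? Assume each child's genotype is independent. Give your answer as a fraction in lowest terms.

ABO cross AA × AB → 1/2 A, 1/2 AB.
Rh cross -/- × +/- → 1/2 Rh+, 1/2 Rh-; so P(type AB, Rh-negative) = 1/2 × 1/2 = 1/4 per child.
P(none) = (3/4)^4 = 81/256; P(at least one) = 1 − 81/256 = 175/256.

175/256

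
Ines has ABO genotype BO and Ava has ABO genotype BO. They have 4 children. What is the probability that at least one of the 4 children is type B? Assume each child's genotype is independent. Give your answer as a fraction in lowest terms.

255/256

ABO cross BO × BO → 1/4 O, 3/4 B.
So P(type B) = 3/4 per child.
P(none) = (1/4)^4 = 1/256; P(at least one) = 1 − 1/256 = 255/256.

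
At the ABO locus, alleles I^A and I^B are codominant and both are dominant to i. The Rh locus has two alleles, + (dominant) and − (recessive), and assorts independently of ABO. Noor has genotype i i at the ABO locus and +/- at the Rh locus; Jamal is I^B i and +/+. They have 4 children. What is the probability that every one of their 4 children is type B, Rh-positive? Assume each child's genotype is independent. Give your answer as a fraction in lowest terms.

1/16

ABO cross i i × I^B i → 1/2 O, 1/2 B.
Rh cross +/- × +/+ → 1 Rh+; so P(type B, Rh-positive) = 1/2 × 1 = 1/2 per child.
All 4 independent: (1/2)^4 = 1/16.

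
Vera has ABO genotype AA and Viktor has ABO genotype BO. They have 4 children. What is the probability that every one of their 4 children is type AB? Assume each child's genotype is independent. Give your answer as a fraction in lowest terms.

ABO cross AA × BO → 1/2 A, 1/2 AB.
So P(type AB) = 1/2 per child.
All 4 independent: (1/2)^4 = 1/16.

1/16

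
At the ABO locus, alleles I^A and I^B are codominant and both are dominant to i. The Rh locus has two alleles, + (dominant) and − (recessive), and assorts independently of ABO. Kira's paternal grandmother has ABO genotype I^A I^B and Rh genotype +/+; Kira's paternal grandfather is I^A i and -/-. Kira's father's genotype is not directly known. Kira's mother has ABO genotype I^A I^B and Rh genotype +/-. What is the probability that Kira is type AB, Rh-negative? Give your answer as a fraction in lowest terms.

3/32

Kira's father's ABO genotype from I^A I^B × I^A i: 1/4 I^A I^A, 1/4 I^A I^B, 1/4 I^A i, 1/4 I^B i.
Crossing each possibility with the mother I^A I^B and summing P(type AB): 1/4·1/2 + 1/4·1/2 + 1/4·1/4 + 1/4·1/4 = 3/8.
Similarly for Rh via the father's Rh distribution: P(Rh-) = 1/4.
Independent loci: 3/8 × 1/4 = 3/32.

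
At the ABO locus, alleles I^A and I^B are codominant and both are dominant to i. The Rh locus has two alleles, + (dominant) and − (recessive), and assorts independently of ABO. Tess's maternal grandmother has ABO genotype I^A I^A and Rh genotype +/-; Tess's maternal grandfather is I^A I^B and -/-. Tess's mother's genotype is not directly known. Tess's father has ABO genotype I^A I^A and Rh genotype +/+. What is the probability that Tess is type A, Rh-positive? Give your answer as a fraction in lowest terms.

3/4

Tess's mother's ABO genotype from I^A I^A × I^A I^B: 1/2 I^A I^A, 1/2 I^A I^B.
Crossing each possibility with the father I^A I^A and summing P(type A): 1/2·1 + 1/2·1/2 = 3/4.
Similarly for Rh via the mother's Rh distribution: P(Rh+) = 1.
Independent loci: 3/4 × 1 = 3/4.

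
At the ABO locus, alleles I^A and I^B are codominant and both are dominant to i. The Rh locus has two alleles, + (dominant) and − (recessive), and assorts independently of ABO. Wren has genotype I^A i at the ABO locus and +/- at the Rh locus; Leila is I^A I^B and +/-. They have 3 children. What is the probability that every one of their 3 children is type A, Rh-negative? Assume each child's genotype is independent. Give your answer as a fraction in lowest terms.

ABO cross I^A i × I^A I^B → 1/2 A, 1/4 B, 1/4 AB.
Rh cross +/- × +/- → 3/4 Rh+, 1/4 Rh-; so P(type A, Rh-negative) = 1/2 × 1/4 = 1/8 per child.
All 3 independent: (1/8)^3 = 1/512.

1/512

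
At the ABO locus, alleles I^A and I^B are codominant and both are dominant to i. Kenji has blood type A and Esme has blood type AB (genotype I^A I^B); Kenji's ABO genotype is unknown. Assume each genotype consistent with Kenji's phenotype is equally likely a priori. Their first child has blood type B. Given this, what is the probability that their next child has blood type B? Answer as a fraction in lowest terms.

Possible genotypes: Kenji ∈ {I^A I^A, I^A i}; Esme ∈ {I^A I^B}.
Weight each parental genotype pair by prior × P(type-B child):
  I^A i × I^A I^B: posterior weight 1; P(next child type B) = 1/4.
Weighted sum = 1/4.

1/4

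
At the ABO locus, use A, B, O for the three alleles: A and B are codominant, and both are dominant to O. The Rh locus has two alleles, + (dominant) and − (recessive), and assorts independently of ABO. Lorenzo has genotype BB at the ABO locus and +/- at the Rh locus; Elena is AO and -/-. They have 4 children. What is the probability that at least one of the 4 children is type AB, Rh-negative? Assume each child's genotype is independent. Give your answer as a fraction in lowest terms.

175/256

ABO cross BB × AO → 1/2 B, 1/2 AB.
Rh cross +/- × -/- → 1/2 Rh+, 1/2 Rh-; so P(type AB, Rh-negative) = 1/2 × 1/2 = 1/4 per child.
P(none) = (3/4)^4 = 81/256; P(at least one) = 1 − 81/256 = 175/256.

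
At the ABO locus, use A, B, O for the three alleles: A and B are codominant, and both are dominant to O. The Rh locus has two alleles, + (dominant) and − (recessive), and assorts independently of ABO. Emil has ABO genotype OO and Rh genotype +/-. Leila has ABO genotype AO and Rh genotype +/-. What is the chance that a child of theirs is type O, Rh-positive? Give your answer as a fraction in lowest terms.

ABO cross OO × AO → offspring phenotypes: 1/2 O, 1/2 A.
Rh cross +/- × +/- → 3/4 Rh+, 1/4 Rh-.
Independent loci: P(type O, Rh-positive) = 1/2 × 3/4 = 3/8.

3/8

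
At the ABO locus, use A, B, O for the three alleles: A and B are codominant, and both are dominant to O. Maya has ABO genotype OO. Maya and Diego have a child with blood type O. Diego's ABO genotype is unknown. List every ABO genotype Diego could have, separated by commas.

For each candidate genotype of Diego, check whether crossing it with OO can produce every observed child phenotype.
  AA → possible child types {A} ✗
  AB → possible child types {A, B} ✗
  AO → possible child types {O, A} ✓
  BB → possible child types {B} ✗
  BO → possible child types {O, B} ✓
  OO → possible child types {O} ✓

AO, BO, OO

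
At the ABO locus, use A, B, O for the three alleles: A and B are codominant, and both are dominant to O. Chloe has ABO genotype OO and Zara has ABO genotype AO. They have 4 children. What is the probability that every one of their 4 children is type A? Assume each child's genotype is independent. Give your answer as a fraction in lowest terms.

1/16

ABO cross OO × AO → 1/2 O, 1/2 A.
So P(type A) = 1/2 per child.
All 4 independent: (1/2)^4 = 1/16.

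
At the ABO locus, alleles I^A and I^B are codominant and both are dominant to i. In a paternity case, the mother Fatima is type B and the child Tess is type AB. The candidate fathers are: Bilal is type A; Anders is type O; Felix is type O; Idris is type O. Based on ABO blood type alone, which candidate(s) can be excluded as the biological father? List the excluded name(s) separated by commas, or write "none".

A candidate is excluded only if no genotype consistent with his phenotype could produce a type AB child with a type B mother.
Anders (type O): no genotype consistent with that phenotype can produce a type-AB child with a type-B mother.
Felix (type O): no genotype consistent with that phenotype can produce a type-AB child with a type-B mother.
Idris (type O): no genotype consistent with that phenotype can produce a type-AB child with a type-B mother.

Anders, Felix, Idris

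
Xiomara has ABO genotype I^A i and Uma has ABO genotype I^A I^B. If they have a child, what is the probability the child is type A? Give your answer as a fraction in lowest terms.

1/2

ABO cross I^A i × I^A I^B → offspring phenotypes: 1/2 A, 1/4 B, 1/4 AB.
So P(type A) = 1/2.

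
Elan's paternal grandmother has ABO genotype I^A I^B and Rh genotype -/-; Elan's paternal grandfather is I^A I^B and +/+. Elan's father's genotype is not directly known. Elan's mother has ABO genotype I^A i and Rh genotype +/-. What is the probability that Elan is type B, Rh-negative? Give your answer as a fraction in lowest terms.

Elan's father's ABO genotype from I^A I^B × I^A I^B: 1/4 I^A I^A, 1/2 I^A I^B, 1/4 I^B I^B.
Crossing each possibility with the mother I^A i and summing P(type B): 1/4·0 + 1/2·1/4 + 1/4·1/2 = 1/4.
Similarly for Rh via the father's Rh distribution: P(Rh-) = 1/4.
Independent loci: 1/4 × 1/4 = 1/16.

1/16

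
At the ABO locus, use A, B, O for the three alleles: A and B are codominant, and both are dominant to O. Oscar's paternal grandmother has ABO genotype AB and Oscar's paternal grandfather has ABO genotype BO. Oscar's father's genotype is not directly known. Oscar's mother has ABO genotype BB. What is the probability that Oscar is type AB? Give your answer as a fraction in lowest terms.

Oscar's father's ABO genotype from AB × BO: 1/4 AB, 1/4 AO, 1/4 BB, 1/4 BO.
Crossing each possibility with the mother BB and summing P(type AB): 1/4·1/2 + 1/4·1/2 + 1/4·0 + 1/4·0 = 1/4.

1/4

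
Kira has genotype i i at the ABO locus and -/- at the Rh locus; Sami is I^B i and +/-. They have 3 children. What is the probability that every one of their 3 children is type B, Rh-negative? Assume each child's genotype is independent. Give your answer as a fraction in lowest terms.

ABO cross i i × I^B i → 1/2 O, 1/2 B.
Rh cross -/- × +/- → 1/2 Rh+, 1/2 Rh-; so P(type B, Rh-negative) = 1/2 × 1/2 = 1/4 per child.
All 3 independent: (1/4)^3 = 1/64.

1/64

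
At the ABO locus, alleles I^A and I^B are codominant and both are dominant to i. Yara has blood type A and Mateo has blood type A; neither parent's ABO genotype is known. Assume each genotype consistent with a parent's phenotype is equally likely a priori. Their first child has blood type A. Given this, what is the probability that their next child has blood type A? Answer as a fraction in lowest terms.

Possible genotypes: Yara ∈ {I^A I^A, I^A i}; Mateo ∈ {I^A I^A, I^A i}.
Weight each parental genotype pair by prior × P(type-A child):
  I^A I^A × I^A I^A: posterior weight 4/15; P(next child type A) = 1.
  I^A I^A × I^A i: posterior weight 4/15; P(next child type A) = 1.
  I^A i × I^A I^A: posterior weight 4/15; P(next child type A) = 1.
  I^A i × I^A i: posterior weight 1/5; P(next child type A) = 3/4.
Weighted sum = 19/20.

19/20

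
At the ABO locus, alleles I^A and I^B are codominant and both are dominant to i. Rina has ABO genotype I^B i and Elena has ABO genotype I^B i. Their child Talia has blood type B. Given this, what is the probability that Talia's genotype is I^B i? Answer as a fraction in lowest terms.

Cross I^B i × I^B i → 1/4 I^B I^B, 1/2 I^B i, 1/4 i i.
Type-B genotypes among offspring: I^B I^B (1/4), I^B i (1/2); total 3/4.
P(I^B i | type B) = (1/2) / (3/4) = 2/3.

2/3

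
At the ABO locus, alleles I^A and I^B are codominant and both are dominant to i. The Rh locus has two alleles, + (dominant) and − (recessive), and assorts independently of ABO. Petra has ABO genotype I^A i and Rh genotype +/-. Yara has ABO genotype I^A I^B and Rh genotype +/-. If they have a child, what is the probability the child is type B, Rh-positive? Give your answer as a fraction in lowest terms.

3/16

ABO cross I^A i × I^A I^B → offspring phenotypes: 1/2 A, 1/4 B, 1/4 AB.
Rh cross +/- × +/- → 3/4 Rh+, 1/4 Rh-.
Independent loci: P(type B, Rh-positive) = 1/4 × 3/4 = 3/16.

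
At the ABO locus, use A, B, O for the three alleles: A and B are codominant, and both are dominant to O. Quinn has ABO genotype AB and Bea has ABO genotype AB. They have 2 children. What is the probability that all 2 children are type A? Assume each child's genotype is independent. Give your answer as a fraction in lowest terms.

ABO cross AB × AB → 1/4 A, 1/4 B, 1/2 AB.
So P(type A) = 1/4 per child.
All 2 independent: (1/4)^2 = 1/16.

1/16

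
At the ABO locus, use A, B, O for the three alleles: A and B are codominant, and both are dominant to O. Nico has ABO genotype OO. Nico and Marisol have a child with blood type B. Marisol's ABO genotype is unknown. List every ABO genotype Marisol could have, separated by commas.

AB, BB, BO

For each candidate genotype of Marisol, check whether crossing it with OO can produce every observed child phenotype.
  AA → possible child types {A} ✗
  AB → possible child types {A, B} ✓
  AO → possible child types {O, A} ✗
  BB → possible child types {B} ✓
  BO → possible child types {O, B} ✓
  OO → possible child types {O} ✗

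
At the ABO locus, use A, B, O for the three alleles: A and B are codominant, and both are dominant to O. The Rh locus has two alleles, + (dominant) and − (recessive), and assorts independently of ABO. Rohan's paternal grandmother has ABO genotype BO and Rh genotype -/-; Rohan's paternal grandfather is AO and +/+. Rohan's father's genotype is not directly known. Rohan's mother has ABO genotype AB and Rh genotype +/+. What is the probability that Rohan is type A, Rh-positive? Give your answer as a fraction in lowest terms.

3/8

Rohan's father's ABO genotype from BO × AO: 1/4 AB, 1/4 AO, 1/4 BO, 1/4 OO.
Crossing each possibility with the mother AB and summing P(type A): 1/4·1/4 + 1/4·1/2 + 1/4·1/4 + 1/4·1/2 = 3/8.
Similarly for Rh via the father's Rh distribution: P(Rh+) = 1.
Independent loci: 3/8 × 1 = 3/8.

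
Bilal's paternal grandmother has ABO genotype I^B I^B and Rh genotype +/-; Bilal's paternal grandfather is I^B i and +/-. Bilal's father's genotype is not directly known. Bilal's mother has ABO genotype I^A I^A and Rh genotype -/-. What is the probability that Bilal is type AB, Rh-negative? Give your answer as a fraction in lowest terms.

Bilal's father's ABO genotype from I^B I^B × I^B i: 1/2 I^B I^B, 1/2 I^B i.
Crossing each possibility with the mother I^A I^A and summing P(type AB): 1/2·1 + 1/2·1/2 = 3/4.
Similarly for Rh via the father's Rh distribution: P(Rh-) = 1/2.
Independent loci: 3/4 × 1/2 = 3/8.

3/8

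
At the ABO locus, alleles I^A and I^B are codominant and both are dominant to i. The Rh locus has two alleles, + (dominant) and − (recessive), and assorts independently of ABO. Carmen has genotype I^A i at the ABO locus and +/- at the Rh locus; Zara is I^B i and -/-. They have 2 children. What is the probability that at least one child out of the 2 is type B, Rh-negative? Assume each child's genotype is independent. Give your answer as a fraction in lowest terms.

15/64

ABO cross I^A i × I^B i → 1/4 O, 1/4 A, 1/4 B, 1/4 AB.
Rh cross +/- × -/- → 1/2 Rh+, 1/2 Rh-; so P(type B, Rh-negative) = 1/4 × 1/2 = 1/8 per child.
P(none) = (7/8)^2 = 49/64; P(at least one) = 1 − 49/64 = 15/64.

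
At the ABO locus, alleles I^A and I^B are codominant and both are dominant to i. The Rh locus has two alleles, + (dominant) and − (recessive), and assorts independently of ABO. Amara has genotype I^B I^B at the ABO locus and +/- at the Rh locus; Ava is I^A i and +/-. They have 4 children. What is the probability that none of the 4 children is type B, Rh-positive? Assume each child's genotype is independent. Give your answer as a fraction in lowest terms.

625/4096

ABO cross I^B I^B × I^A i → 1/2 B, 1/2 AB.
Rh cross +/- × +/- → 3/4 Rh+, 1/4 Rh-; so P(type B, Rh-positive) = 1/2 × 3/4 = 3/8 per child.
P(not type B, Rh-positive) = 5/8 for one child; (5/8)^4 = 625/4096.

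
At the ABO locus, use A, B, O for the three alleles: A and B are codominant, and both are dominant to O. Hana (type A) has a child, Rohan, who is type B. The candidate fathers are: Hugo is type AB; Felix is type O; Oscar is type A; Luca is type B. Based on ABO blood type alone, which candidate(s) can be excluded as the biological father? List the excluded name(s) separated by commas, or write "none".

A candidate is excluded only if no genotype consistent with his phenotype could produce a type B child with a type A mother.
Felix (type O): no genotype consistent with that phenotype can produce a type-B child with a type-A mother.
Oscar (type A): no genotype consistent with that phenotype can produce a type-B child with a type-A mother.

Felix, Oscar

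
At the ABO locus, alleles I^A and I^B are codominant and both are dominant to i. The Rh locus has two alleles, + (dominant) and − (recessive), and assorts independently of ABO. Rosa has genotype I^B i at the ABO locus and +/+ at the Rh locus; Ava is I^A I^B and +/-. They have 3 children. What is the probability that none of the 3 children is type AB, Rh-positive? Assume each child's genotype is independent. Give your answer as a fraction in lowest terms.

ABO cross I^B i × I^A I^B → 1/4 A, 1/2 B, 1/4 AB.
Rh cross +/+ × +/- → 1 Rh+; so P(type AB, Rh-positive) = 1/4 × 1 = 1/4 per child.
P(not type AB, Rh-positive) = 3/4 for one child; (3/4)^3 = 27/64.

27/64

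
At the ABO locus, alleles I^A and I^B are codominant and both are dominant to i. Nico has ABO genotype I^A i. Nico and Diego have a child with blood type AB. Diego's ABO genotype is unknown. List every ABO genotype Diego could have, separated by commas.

I^A I^B, I^B I^B, I^B i

For each candidate genotype of Diego, check whether crossing it with I^A i can produce every observed child phenotype.
  I^A I^A → possible child types {A} ✗
  I^A I^B → possible child types {A, B, AB} ✓
  I^A i → possible child types {O, A} ✗
  I^B I^B → possible child types {B, AB} ✓
  I^B i → possible child types {O, A, B, AB} ✓
  i i → possible child types {O, A} ✗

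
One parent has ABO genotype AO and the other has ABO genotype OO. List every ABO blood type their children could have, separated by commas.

Gametes from AO × OO give offspring ABO genotypes AO, OO, i.e. phenotypes O, A.

O, A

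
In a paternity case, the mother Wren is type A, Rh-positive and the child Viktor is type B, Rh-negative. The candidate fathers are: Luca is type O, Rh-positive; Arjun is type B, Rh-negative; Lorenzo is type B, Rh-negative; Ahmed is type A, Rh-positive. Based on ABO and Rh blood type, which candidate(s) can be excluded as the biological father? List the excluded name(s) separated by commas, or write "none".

A candidate is excluded only if no genotype consistent with his phenotype could produce a type B, Rh-negative child with a type A, Rh-positive mother.
Luca (type O, Rh+): no genotype consistent with that phenotype can produce a type-B Rh- child with a type-A mother.
Ahmed (type A, Rh+): no genotype consistent with that phenotype can produce a type-B Rh- child with a type-A mother.

Luca, Ahmed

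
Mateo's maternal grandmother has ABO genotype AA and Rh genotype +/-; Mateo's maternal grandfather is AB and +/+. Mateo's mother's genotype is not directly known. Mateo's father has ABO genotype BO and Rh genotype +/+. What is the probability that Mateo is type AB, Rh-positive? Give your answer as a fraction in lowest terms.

3/8

Mateo's mother's ABO genotype from AA × AB: 1/2 AA, 1/2 AB.
Crossing each possibility with the father BO and summing P(type AB): 1/2·1/2 + 1/2·1/4 = 3/8.
Similarly for Rh via the mother's Rh distribution: P(Rh+) = 1.
Independent loci: 3/8 × 1 = 3/8.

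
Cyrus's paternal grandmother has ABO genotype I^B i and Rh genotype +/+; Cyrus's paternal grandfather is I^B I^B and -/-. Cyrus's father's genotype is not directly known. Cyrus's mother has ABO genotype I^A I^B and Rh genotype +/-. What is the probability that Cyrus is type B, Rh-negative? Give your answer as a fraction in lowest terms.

1/8

Cyrus's father's ABO genotype from I^B i × I^B I^B: 1/2 I^B I^B, 1/2 I^B i.
Crossing each possibility with the mother I^A I^B and summing P(type B): 1/2·1/2 + 1/2·1/2 = 1/2.
Similarly for Rh via the father's Rh distribution: P(Rh-) = 1/4.
Independent loci: 1/2 × 1/4 = 1/8.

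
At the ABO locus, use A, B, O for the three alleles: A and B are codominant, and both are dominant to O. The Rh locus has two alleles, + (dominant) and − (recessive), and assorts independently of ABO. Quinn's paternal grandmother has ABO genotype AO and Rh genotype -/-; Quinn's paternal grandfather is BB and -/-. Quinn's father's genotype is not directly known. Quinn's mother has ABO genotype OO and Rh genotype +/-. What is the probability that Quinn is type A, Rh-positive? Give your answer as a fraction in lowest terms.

Quinn's father's ABO genotype from AO × BB: 1/2 AB, 1/2 BO.
Crossing each possibility with the mother OO and summing P(type A): 1/2·1/2 + 1/2·0 = 1/4.
Similarly for Rh via the father's Rh distribution: P(Rh+) = 1/2.
Independent loci: 1/4 × 1/2 = 1/8.

1/8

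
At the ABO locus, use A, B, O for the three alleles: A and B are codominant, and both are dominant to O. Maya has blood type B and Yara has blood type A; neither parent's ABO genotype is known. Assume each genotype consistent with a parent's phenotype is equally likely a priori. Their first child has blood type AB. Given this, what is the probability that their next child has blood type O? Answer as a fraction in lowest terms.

1/36

Possible genotypes: Maya ∈ {BB, BO}; Yara ∈ {AA, AO}.
Weight each parental genotype pair by prior × P(type-AB child):
  BB × AA: posterior weight 4/9; P(next child type O) = 0.
  BB × AO: posterior weight 2/9; P(next child type O) = 0.
  BO × AA: posterior weight 2/9; P(next child type O) = 0.
  BO × AO: posterior weight 1/9; P(next child type O) = 1/4.
Weighted sum = 1/36.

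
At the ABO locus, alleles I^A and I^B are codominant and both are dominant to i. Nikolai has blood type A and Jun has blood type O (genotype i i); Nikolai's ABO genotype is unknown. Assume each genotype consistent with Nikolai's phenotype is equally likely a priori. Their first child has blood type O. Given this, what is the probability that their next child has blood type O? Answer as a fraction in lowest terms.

Possible genotypes: Nikolai ∈ {I^A I^A, I^A i}; Jun ∈ {i i}.
Weight each parental genotype pair by prior × P(type-O child):
  I^A i × i i: posterior weight 1; P(next child type O) = 1/2.
Weighted sum = 1/2.

1/2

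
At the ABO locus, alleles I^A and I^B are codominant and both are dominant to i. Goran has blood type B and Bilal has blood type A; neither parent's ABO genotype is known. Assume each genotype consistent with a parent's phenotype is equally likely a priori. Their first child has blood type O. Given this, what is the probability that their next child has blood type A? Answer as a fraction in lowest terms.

Possible genotypes: Goran ∈ {I^B I^B, I^B i}; Bilal ∈ {I^A I^A, I^A i}.
Weight each parental genotype pair by prior × P(type-O child):
  I^B i × I^A i: posterior weight 1; P(next child type A) = 1/4.
Weighted sum = 1/4.

1/4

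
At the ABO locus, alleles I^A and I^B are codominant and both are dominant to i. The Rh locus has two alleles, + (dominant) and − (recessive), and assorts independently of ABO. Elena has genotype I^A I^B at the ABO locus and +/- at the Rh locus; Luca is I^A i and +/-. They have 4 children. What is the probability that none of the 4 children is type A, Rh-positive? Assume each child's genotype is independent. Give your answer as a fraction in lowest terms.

625/4096

ABO cross I^A I^B × I^A i → 1/2 A, 1/4 B, 1/4 AB.
Rh cross +/- × +/- → 3/4 Rh+, 1/4 Rh-; so P(type A, Rh-positive) = 1/2 × 3/4 = 3/8 per child.
P(not type A, Rh-positive) = 5/8 for one child; (5/8)^4 = 625/4096.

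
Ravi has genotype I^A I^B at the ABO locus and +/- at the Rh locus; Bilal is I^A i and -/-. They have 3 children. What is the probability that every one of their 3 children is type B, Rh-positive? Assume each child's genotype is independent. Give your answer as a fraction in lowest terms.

ABO cross I^A I^B × I^A i → 1/2 A, 1/4 B, 1/4 AB.
Rh cross +/- × -/- → 1/2 Rh+, 1/2 Rh-; so P(type B, Rh-positive) = 1/4 × 1/2 = 1/8 per child.
All 3 independent: (1/8)^3 = 1/512.

1/512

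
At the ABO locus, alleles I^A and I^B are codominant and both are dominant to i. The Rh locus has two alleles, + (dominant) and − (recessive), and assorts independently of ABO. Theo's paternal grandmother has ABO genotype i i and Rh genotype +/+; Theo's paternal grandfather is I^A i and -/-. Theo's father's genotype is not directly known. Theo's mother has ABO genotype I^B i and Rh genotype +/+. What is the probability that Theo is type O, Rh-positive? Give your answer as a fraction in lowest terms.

3/8

Theo's father's ABO genotype from i i × I^A i: 1/2 I^A i, 1/2 i i.
Crossing each possibility with the mother I^B i and summing P(type O): 1/2·1/4 + 1/2·1/2 = 3/8.
Similarly for Rh via the father's Rh distribution: P(Rh+) = 1.
Independent loci: 3/8 × 1 = 3/8.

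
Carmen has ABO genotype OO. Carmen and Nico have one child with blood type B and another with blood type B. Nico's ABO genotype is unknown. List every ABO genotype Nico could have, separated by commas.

For each candidate genotype of Nico, check whether crossing it with OO can produce every observed child phenotype.
  AA → possible child types {A} ✗
  AB → possible child types {A, B} ✓
  AO → possible child types {O, A} ✗
  BB → possible child types {B} ✓
  BO → possible child types {O, B} ✓
  OO → possible child types {O} ✗

AB, BB, BO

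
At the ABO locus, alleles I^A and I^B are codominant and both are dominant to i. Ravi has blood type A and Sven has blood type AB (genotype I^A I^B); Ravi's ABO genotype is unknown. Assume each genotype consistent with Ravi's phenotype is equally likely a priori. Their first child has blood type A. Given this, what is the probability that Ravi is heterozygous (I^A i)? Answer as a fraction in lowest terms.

Possible genotypes: Ravi ∈ {I^A I^A, I^A i}; Sven ∈ {I^A I^B}.
Weight each parental genotype pair by prior × P(type-A child):
  I^A I^A × I^A I^B: posterior weight 1/2.
  I^A i × I^A I^B: posterior weight 1/2.
Sum the posterior weight over pairs where Ravi is I^A i: 1/2.

1/2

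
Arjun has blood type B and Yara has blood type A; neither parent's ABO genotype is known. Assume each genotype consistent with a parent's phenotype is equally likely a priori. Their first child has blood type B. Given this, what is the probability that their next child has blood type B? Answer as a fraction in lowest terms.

5/12

Possible genotypes: Arjun ∈ {I^B I^B, I^B i}; Yara ∈ {I^A I^A, I^A i}.
Weight each parental genotype pair by prior × P(type-B child):
  I^B I^B × I^A i: posterior weight 2/3; P(next child type B) = 1/2.
  I^B i × I^A i: posterior weight 1/3; P(next child type B) = 1/4.
Weighted sum = 5/12.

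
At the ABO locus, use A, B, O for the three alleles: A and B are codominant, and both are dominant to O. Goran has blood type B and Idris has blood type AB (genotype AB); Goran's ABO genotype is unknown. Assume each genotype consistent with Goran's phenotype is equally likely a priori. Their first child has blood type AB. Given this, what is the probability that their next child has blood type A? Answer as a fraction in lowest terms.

Possible genotypes: Goran ∈ {BB, BO}; Idris ∈ {AB}.
Weight each parental genotype pair by prior × P(type-AB child):
  BB × AB: posterior weight 2/3; P(next child type A) = 0.
  BO × AB: posterior weight 1/3; P(next child type A) = 1/4.
Weighted sum = 1/12.

1/12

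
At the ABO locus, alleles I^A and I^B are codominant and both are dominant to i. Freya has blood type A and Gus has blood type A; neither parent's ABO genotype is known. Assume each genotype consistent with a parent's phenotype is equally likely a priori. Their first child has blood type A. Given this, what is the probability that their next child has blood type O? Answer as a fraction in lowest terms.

Possible genotypes: Freya ∈ {I^A I^A, I^A i}; Gus ∈ {I^A I^A, I^A i}.
Weight each parental genotype pair by prior × P(type-A child):
  I^A I^A × I^A I^A: posterior weight 4/15; P(next child type O) = 0.
  I^A I^A × I^A i: posterior weight 4/15; P(next child type O) = 0.
  I^A i × I^A I^A: posterior weight 4/15; P(next child type O) = 0.
  I^A i × I^A i: posterior weight 1/5; P(next child type O) = 1/4.
Weighted sum = 1/20.

1/20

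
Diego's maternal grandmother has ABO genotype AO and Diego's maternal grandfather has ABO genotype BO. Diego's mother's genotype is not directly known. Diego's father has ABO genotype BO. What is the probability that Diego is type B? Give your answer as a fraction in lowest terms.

1/2

Diego's mother's ABO genotype from AO × BO: 1/4 AB, 1/4 AO, 1/4 BO, 1/4 OO.
Crossing each possibility with the father BO and summing P(type B): 1/4·1/2 + 1/4·1/4 + 1/4·3/4 + 1/4·1/2 = 1/2.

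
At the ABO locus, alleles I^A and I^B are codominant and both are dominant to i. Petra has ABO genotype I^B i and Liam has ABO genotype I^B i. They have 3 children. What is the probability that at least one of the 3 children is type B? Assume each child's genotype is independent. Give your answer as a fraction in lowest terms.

ABO cross I^B i × I^B i → 1/4 O, 3/4 B.
So P(type B) = 3/4 per child.
P(none) = (1/4)^3 = 1/64; P(at least one) = 1 − 1/64 = 63/64.

63/64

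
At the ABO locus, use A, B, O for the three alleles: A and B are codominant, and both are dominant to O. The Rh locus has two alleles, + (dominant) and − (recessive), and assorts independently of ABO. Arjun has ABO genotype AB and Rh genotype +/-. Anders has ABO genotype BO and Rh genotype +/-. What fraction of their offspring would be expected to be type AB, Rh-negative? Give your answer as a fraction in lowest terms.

ABO cross AB × BO → offspring phenotypes: 1/4 A, 1/2 B, 1/4 AB.
Rh cross +/- × +/- → 3/4 Rh+, 1/4 Rh-.
Independent loci: P(type AB, Rh-negative) = 1/4 × 1/4 = 1/16.

1/16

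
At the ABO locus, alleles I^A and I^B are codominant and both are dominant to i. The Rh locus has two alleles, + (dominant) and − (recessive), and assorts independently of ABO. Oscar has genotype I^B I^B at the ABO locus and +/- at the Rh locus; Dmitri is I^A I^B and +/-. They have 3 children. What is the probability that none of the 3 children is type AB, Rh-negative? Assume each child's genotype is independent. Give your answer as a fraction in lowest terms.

343/512

ABO cross I^B I^B × I^A I^B → 1/2 B, 1/2 AB.
Rh cross +/- × +/- → 3/4 Rh+, 1/4 Rh-; so P(type AB, Rh-negative) = 1/2 × 1/4 = 1/8 per child.
P(not type AB, Rh-negative) = 7/8 for one child; (7/8)^3 = 343/512.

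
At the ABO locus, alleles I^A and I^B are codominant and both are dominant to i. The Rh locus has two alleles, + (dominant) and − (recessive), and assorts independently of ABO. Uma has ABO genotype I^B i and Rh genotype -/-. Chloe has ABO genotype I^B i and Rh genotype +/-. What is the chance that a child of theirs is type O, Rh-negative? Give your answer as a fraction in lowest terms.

1/8

ABO cross I^B i × I^B i → offspring phenotypes: 1/4 O, 3/4 B.
Rh cross -/- × +/- → 1/2 Rh+, 1/2 Rh-.
Independent loci: P(type O, Rh-negative) = 1/4 × 1/2 = 1/8.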